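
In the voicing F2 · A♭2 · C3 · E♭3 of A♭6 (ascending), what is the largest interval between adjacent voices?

major third

Adjacent intervals: F2→A♭2 = minor third; A♭2→C3 = major third; C3→E♭3 = minor third.
The largest is A♭2 to C3, a major third (4 semitones).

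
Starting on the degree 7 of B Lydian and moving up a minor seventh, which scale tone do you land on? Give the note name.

G#

The scale is B C# D# E# F# G# A#.
The degree 7 is A#; a minor seventh above that is G# — scale degree 6.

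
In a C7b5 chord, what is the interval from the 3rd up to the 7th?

The chord tones of C7b5 are C–E–G♭–B♭.
3rd = E; 7th = B♭.
5 letter names make it a fifth; at 6 semitones (a half step narrower than perfect) the quality is diminished.
This 3–7 tritone is the characteristic tension at the heart of the dominant sound.

diminished fifth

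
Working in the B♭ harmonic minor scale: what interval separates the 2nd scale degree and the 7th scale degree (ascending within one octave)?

Spelling the B♭ harmonic minor scale: B♭ C D♭ E♭ F G♭ A.
2nd scale degree = C; 7th degree = A.
Counting 6 letters and 9 half steps from C gives a major sixth.

major sixth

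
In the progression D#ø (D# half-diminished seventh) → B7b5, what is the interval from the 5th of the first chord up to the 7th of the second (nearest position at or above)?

The 5th of D#ø (D# half-diminished seventh) is A; the 7th of B7b5 is A.
Counting 1 letters and 0 half steps from A gives a perfect unison.

perfect unison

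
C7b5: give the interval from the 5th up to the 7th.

C7b5 (C dominant seventh flat five) is spelled C, E, G♭, B♭.
The 5th is G♭ and the 7th is B♭.
G♭ up to B♭ spans 3 letter names and 4 semitones — a major third.

major third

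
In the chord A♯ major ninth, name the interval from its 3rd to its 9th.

The chord tones of A♯maj9 are A♯ C𝄪 E♯ G𝄪 B♯.
That puts C𝄪 below B♯.
From C𝄪 to B♯: 10 semitones over a seventh = minor.

minor seventh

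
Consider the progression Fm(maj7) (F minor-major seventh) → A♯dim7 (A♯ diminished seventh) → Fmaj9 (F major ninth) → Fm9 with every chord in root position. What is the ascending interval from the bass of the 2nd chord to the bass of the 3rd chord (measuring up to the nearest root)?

The roots are A♯ and F.
A♯ up to F is 7 semitones, a whole step narrower than a major sixth, so the interval is diminished.

d6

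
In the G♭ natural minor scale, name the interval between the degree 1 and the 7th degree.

G♭ natural minor: G♭ A♭ B𝄫 C♭ D♭ E𝄫 F♭.
Degree 1 = G♭; 7th degree = F♭.
From G♭ to F♭: 10 semitones over a seventh = minor.

minor seventh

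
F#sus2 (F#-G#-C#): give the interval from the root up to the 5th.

So we need the interval from F# up to C#.
From F# to C# is 7 semitones, exactly the perfect fifth.

perfect fifth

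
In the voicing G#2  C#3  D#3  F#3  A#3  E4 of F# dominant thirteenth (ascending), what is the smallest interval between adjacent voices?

Adjacent intervals: G#2→C#3 = perfect fourth; C#3→D#3 = major second; D#3→F#3 = minor third; F#3→A#3 = major third; A#3→E4 = diminished fifth.
The smallest is C#3 to D#3, a major second (2 semitones).

major second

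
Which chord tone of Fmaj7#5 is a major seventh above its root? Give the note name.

E

F augmented major seventh: F–A–C♯–E.
The root is F. A major seventh above F is E.
E is the chord's 7th.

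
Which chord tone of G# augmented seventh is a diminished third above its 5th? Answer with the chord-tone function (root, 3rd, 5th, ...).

7th

The chord tones of G#7#5 are G#–B#–D##–F#.
The 5th is D##. A diminished third above D## is F#.
F# is the chord's 7th.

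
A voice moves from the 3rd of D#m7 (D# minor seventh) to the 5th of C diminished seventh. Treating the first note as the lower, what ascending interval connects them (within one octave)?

diminished 2nd

D#m7 (D# minor seventh) has F# as its 3rd, and C diminished seventh has Gb as its 5th.
F# up to Gb is 0 semitones, a whole step narrower than a major second, so the interval is diminished.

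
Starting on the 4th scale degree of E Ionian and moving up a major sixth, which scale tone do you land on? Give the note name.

The scale is E F# G# A B C# D#.
The 4th scale degree is A; a major sixth above that is F# — scale degree 2.

F#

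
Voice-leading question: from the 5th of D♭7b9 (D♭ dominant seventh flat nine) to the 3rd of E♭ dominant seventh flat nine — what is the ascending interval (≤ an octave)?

D♭7b9 (D♭ dominant seventh flat nine) has A♭ as its 5th, and E♭ dominant seventh flat nine has G as its 3rd.
Counting 7 letters and 11 half steps from A♭ gives a major seventh.

M7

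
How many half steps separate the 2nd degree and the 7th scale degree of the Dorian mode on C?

The scale is C D Eb F G A Bb.
D up to Bb is a minor sixth — 8 semitones.

8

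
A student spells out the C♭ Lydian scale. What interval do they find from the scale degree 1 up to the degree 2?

major 2nd

Spelling the C♭ Lydian scale: C♭ D♭ E♭ F G♭ A♭ B♭.
Scale degree 1 = C♭; 2nd scale degree = D♭.
Counting 2 letters and 2 half steps from C♭ gives a major second.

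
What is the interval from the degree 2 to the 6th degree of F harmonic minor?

diminished 5th

The scale runs F G Ab Bb C Db E.
So we need the interval from G up to Db.
From G to Db: 6 semitones over a fifth = diminished.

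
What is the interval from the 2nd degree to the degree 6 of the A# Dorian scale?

The scale runs A# B# C# D# E# F## G#.
That puts B# below F##.
B# up to F## spans 5 letter names and 7 semitones — a perfect fifth.

perfect fifth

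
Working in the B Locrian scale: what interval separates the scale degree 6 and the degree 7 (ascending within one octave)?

Spelling the B Locrian scale: B C D E F G A.
That puts G below A.
G up to A spans 2 letter names and 2 semitones — a major second.

major second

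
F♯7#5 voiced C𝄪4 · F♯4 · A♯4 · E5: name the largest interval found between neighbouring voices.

Adjacent intervals: C𝄪4→F♯4 = diminished fourth; F♯4→A♯4 = major third; A♯4→E5 = diminished fifth.
The largest is A♯4 to E5, a diminished fifth (6 semitones).

diminished fifth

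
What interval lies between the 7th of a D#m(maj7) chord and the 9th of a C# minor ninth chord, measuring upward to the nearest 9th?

The 7th of D#m(maj7) is C##; the 9th of C# minor ninth is D#.
From C## to D#: 1 semitone over a second = minor.

minor second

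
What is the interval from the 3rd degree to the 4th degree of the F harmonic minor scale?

major second

The scale runs F G A♭ B♭ C D♭ E.
The 3rd degree is A♭ and the 4th scale degree is B♭.
A♭ up to B♭ spans 2 letter names and 2 semitones — a major second.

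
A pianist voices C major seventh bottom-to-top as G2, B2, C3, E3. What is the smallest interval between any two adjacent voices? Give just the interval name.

Adjacent intervals: G2→B2 = major third; B2→C3 = minor second; C3→E3 = major third.
The smallest is B2 to C3, a minor second (1 semitone).

minor second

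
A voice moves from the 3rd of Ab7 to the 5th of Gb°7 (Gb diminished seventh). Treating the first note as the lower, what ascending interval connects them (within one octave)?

Ab7 has C as its 3rd, and Gb°7 (Gb diminished seventh) has Dbb as its 5th.
2 letter names make it a second; at 0 semitones (a whole step narrower than major) the quality is diminished.

diminished 2nd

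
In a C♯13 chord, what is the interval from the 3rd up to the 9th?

minor 7th

C♯13 (C♯ dominant thirteenth) is spelled C♯-E♯-G♯-B-D♯-A♯.
The 3rd is E♯ and the 9th is D♯.
From E♯ to D♯: 10 semitones over a seventh = minor.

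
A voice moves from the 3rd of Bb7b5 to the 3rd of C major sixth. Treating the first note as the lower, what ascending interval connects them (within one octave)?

major second

Bb7b5 has D as its 3rd, and C major sixth has E as its 3rd.
Counting 2 letters and 2 half steps from D gives a major second.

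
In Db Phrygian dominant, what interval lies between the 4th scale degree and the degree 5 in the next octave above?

M9

The scale runs Db Ebb F Gb Ab Bbb Cb.
4th scale degree = Gb; 5th scale degree (up an octave) = Ab.
From Gb to Ab is 14 semitones, exactly the major ninth.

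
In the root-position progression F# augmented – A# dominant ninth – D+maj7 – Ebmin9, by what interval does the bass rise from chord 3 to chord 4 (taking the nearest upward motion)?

The roots are D and Eb.
From D to Eb: 1 semitone over a second = minor.

m2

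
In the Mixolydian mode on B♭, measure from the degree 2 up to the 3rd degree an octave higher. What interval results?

major ninth

B♭ mixolydian: B♭ C D E♭ F G A♭.
The degree 2 is C and the 3rd degree (up an octave) is D.
Counting 9 letters and 14 half steps from C gives a major ninth.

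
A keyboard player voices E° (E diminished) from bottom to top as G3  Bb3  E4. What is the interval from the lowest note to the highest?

major 6th

The outer voices are G3 and E4.
G up to E spans 6 letter names and 9 semitones — a major sixth.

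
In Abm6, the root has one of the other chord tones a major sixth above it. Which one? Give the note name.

Abm6 is spelled Ab–Cb–Eb–F.
The root is Ab. A major sixth above Ab is F.
F is the chord's 6th.

F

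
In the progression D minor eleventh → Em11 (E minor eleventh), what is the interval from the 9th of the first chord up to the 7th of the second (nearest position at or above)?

D minor eleventh has E as its 9th, and Em11 (E minor eleventh) has D as its 7th.
E up to D is 10 semitones, a half step narrower than a major seventh, so the interval is minor.

minor seventh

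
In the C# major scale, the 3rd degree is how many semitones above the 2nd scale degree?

2

The scale is C# D# E# F# G# A# B#.
D# up to E# is a major second — 2 semitones.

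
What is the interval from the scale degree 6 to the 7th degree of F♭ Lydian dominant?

m2

F♭ lydian dominant: F♭ G♭ A♭ B♭ C♭ D♭ E𝄫.
So we need the interval from D♭ up to E𝄫.
From D♭ to E𝄫: 1 semitone over a second = minor.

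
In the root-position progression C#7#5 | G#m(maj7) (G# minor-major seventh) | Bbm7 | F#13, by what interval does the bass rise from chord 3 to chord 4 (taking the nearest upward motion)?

augmented fifth

The roots are Bb and F#.
5 letter names make it a fifth; at 8 semitones (a half step wider than perfect) the quality is augmented.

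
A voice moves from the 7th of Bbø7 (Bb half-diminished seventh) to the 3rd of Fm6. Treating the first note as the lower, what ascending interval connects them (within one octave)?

perfect 1st

Bbø7 (Bb half-diminished seventh) has Ab as its 7th, and Fm6 has Ab as its 3rd.
Ab up to Ab spans 1 letter names and 0 semitones — a perfect unison.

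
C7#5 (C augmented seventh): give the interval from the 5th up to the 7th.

Spelling the chord: C, E, G#, Bb.
5th = G#; 7th = Bb.
G# up to Bb is 2 semitones, a whole step narrower than a major third, so the interval is diminished.

d3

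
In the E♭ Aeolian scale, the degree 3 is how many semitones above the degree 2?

1

The scale is E♭ F G♭ A♭ B♭ C♭ D♭.
F up to G♭ is a minor second — 1 semitone.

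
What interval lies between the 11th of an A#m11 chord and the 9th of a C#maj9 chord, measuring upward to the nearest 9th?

perfect 1st

A#m11 has D# as its 11th, and C#maj9 has D# as its 9th.
From D# to D# is 0 semitones, exactly the perfect unison.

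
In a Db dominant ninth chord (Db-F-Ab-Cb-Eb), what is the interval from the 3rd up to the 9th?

minor seventh

The 3rd is F and the 9th is Eb.
From F to Eb: 10 semitones over a seventh = minor.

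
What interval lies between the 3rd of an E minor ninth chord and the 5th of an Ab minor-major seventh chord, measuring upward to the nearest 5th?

minor 6th

E minor ninth has G as its 3rd, and Ab minor-major seventh has Eb as its 5th.
6 letter names make it a sixth; at 8 semitones (a half step narrower than major) the quality is minor.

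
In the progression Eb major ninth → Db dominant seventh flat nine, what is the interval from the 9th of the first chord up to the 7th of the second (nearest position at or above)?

diminished fifth

The 9th of Eb major ninth is F; the 7th of Db dominant seventh flat nine is Cb.
From F to Cb: 6 semitones over a fifth = diminished.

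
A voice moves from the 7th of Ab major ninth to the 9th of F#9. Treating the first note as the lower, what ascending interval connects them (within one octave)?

A1

Ab major ninth has G as its 7th, and F#9 has G# as its 9th.
From G to G#: 1 semitone over a unison = augmented.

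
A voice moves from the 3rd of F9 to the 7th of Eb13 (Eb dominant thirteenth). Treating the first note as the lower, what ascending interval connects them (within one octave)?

d4

F9 has A as its 3rd, and Eb13 (Eb dominant thirteenth) has Db as its 7th.
From A to Db: 4 semitones over a fourth = diminished.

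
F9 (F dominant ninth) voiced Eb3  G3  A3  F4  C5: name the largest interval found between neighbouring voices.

Adjacent intervals: Eb3→G3 = major third; G3→A3 = major second; A3→F4 = minor sixth; F4→C5 = perfect fifth.
The largest is A3 to F4, a minor sixth (8 semitones).

minor sixth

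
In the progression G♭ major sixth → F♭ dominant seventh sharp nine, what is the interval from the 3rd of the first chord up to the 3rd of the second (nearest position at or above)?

The 3rd of G♭ major sixth is B♭; the 3rd of F♭ dominant seventh sharp nine is A♭.
B♭ up to A♭ is 10 semitones, a half step narrower than a major seventh, so the interval is minor.

m7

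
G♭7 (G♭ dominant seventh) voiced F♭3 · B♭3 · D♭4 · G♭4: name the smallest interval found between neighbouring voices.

minor third

Adjacent intervals: F♭3→B♭3 = augmented fourth; B♭3→D♭4 = minor third; D♭4→G♭4 = perfect fourth.
The smallest is B♭3 to D♭4, a minor third (3 semitones).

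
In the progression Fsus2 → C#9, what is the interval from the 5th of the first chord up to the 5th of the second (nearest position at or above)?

augmented fifth

The 5th of Fsus2 is C; the 5th of C#9 is G#.
5 letter names make it a fifth; at 8 semitones (a half step wider than perfect) the quality is augmented.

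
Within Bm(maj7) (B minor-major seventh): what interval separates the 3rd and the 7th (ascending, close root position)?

Bm(maj7) is spelled B D F♯ A♯.
So we need the interval from D up to A♯.
From D to A♯: 8 semitones over a fifth = augmented.

augmented fifth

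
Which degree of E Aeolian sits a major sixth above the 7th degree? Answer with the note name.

B

The scale is E F# G A B C D.
The 7th degree is D; a major sixth above that is B — scale degree 5.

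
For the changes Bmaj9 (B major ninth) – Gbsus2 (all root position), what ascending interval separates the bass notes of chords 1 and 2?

The roots are B and Gb.
B up to Gb is 7 semitones, a whole step narrower than a major sixth, so the interval is diminished.

diminished sixth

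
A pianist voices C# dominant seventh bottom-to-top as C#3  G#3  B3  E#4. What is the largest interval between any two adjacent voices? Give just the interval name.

perfect 5th

Adjacent intervals: C#3→G#3 = perfect fifth; G#3→B3 = minor third; B3→E#4 = augmented fourth.
The largest is C#3 to G#3, a perfect fifth (7 semitones).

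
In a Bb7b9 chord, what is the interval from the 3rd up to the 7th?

diminished fifth

Bb7b9 (Bb dominant seventh flat nine): Bb–D–F–Ab–Cb.
3rd = D; 7th = Ab.
From D to Ab: 6 semitones over a fifth = diminished.
This 3–7 tritone is the characteristic tension at the heart of the dominant sound.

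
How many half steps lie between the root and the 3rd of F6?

4

F6 is spelled F, A, C, D.
F to A is a major third: 4 semitones.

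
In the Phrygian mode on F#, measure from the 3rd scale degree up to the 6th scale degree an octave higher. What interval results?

Spelling the Phrygian mode on F#: F# G A B C# D E.
3rd scale degree = A; scale degree 6 (up an octave) = D.
Counting 11 letters and 17 half steps from A gives a perfect eleventh.

perfect eleventh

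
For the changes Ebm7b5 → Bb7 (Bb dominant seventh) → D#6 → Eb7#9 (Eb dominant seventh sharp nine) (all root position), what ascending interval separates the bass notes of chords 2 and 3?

augmented third

The roots are Bb and D#.
Bb up to D# is 5 semitones, a half step wider than a major third, so the interval is augmented.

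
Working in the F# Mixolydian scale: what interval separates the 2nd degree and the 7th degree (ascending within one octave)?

The scale runs F# G# A# B C# D# E.
So we need the interval from G# up to E.
From G# to E: 8 semitones over a sixth = minor.

minor sixth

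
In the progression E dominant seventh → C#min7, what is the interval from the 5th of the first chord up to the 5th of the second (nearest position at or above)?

major 6th

E dominant seventh has B as its 5th, and C#min7 has G# as its 5th.
B up to G# spans 6 letter names and 9 semitones — a major sixth.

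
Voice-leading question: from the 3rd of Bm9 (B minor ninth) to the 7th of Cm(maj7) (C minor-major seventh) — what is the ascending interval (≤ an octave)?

Bm9 (B minor ninth) has D as its 3rd, and Cm(maj7) (C minor-major seventh) has B as its 7th.
Counting 6 letters and 9 half steps from D gives a major sixth.

major sixth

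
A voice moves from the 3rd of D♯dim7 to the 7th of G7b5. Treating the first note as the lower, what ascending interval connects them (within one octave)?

D♯dim7 has F♯ as its 3rd, and G7b5 has F as its 7th.
From F♯ to F: 11 semitones over an octave = diminished.

diminished octave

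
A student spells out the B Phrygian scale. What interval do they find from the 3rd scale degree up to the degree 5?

The scale runs B C D E F# G A.
So we need the interval from D up to F#.
Counting 3 letters and 4 half steps from D gives a major third.

M3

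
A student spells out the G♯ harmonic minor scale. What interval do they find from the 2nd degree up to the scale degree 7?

Spelling the G♯ harmonic minor scale: G♯ A♯ B C♯ D♯ E F𝄪.
2nd degree = A♯; 7th degree = F𝄪.
A♯ up to F𝄪 spans 6 letter names and 9 semitones — a major sixth.

M6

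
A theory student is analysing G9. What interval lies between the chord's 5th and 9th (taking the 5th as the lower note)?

P5

G9 (G dominant ninth) is spelled G B D F A.
The 5th is D and the 9th is A.
From D to A is 7 semitones, exactly the perfect fifth.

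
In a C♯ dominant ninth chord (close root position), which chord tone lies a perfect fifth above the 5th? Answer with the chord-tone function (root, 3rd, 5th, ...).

9th

Spelling the chord: C♯, E♯, G♯, B, D♯.
The 5th is G♯. A perfect fifth above G♯ is D♯.
D♯ is the chord's 9th.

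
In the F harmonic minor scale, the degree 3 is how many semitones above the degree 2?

The scale is F G Ab Bb C Db E.
G up to Ab is a minor second — 1 semitone.

1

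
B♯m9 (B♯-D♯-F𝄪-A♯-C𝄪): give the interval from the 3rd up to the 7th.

perfect fifth

3rd = D♯; 7th = A♯.
D♯ up to A♯ spans 5 letter names and 7 semitones — a perfect fifth.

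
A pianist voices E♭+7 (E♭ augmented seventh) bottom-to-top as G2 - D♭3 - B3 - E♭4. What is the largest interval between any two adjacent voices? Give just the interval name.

augmented sixth

Adjacent intervals: G2→D♭3 = diminished fifth; D♭3→B3 = augmented sixth; B3→E♭4 = diminished fourth.
The largest is D♭3 to B3, an augmented sixth (10 semitones).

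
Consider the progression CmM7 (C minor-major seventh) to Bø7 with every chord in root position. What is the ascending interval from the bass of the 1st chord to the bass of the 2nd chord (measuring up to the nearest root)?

major seventh

The roots are C and B.
From C to B is 11 semitones, exactly the major seventh.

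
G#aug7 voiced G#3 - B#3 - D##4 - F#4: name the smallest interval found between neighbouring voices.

Adjacent intervals: G#3→B#3 = major third; B#3→D##4 = major third; D##4→F#4 = diminished third.
The smallest is D##4 to F#4, a diminished third (2 semitones).

d3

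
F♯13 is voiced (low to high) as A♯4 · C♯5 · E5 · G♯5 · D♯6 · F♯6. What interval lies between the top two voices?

Those voices are D♯6 and F♯6.
D♯ up to F♯ is 3 semitones, a half step narrower than a major third, so the interval is minor.

minor 3rd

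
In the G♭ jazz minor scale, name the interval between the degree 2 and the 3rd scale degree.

Spelling the G♭ jazz minor scale: G♭ A♭ B𝄫 C♭ D♭ E♭ F.
So we need the interval from A♭ up to B𝄫.
From A♭ to B𝄫: 1 semitone over a second = minor.

minor second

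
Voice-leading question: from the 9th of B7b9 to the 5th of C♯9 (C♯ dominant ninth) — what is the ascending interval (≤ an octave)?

augmented fifth

The 9th of B7b9 is C; the 5th of C♯9 (C♯ dominant ninth) is G♯.
C up to G♯ is 8 semitones, a half step wider than a perfect fifth, so the interval is augmented.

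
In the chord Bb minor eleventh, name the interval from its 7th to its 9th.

Spelling the chord: Bb Db F Ab C Eb.
So we need the interval from Ab up to C.
Counting 3 letters and 4 half steps from Ab gives a major third.

major third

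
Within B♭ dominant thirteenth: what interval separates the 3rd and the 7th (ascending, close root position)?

The chord tones of B♭13 are B♭–D–F–A♭–C–G.
That puts D below A♭.
From D to A♭: 6 semitones over a fifth = diminished.
This 3–7 tritone is the characteristic tension at the heart of the dominant sound.

diminished fifth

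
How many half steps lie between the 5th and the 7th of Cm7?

3

C-7 (C minor seventh) is spelled C–E♭–G–B♭.
G to B♭ is a minor third: 3 semitones.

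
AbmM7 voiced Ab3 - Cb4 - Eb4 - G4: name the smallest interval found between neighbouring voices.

Adjacent intervals: Ab3→Cb4 = minor third; Cb4→Eb4 = major third; Eb4→G4 = major third.
The smallest is Ab3 to Cb4, a minor third (3 semitones).

minor third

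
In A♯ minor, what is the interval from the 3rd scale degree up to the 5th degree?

The scale runs A♯ B♯ C♯ D♯ E♯ F♯ G♯.
3rd scale degree = C♯; 5th scale degree = E♯.
Counting 3 letters and 4 half steps from C♯ gives a major third.

major third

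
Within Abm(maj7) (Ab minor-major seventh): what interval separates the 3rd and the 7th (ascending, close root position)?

augmented 5th

Abm(maj7) is spelled Ab Cb Eb G.
That puts Cb below G.
5 letter names make it a fifth; at 8 semitones (a half step wider than perfect) the quality is augmented.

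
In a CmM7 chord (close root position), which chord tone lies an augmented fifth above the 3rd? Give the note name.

B

CmM7 (C minor-major seventh): C-E♭-G-B.
The 3rd is E♭. An augmented fifth above E♭ is B.
B is the chord's 7th.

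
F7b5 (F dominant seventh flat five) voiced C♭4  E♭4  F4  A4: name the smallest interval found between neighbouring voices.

major 2nd

Adjacent intervals: C♭4→E♭4 = major third; E♭4→F4 = major second; F4→A4 = major third.
The smallest is E♭4 to F4, a major second (2 semitones).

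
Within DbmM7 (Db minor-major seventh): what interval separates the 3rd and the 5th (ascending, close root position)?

DbmM7: Db, Fb, Ab, C.
That puts Fb below Ab.
From Fb to Ab is 4 semitones, exactly the major third.

M3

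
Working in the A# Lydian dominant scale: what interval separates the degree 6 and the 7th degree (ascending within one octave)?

A# lydian dominant: A# B# C## D## E# F## G#.
The degree 6 is F## and the degree 7 is G#.
F## up to G# is 1 semitone, a half step narrower than a major second, so the interval is minor.

minor 2nd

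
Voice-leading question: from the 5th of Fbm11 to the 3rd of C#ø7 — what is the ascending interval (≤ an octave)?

The 5th of Fbm11 is Cb; the 3rd of C#ø7 is E.
Cb up to E is 5 semitones, a half step wider than a major third, so the interval is augmented.

augmented third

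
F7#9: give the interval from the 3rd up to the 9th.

major seventh

F7#9 (F dominant seventh sharp nine) is spelled F-A-C-Eb-G#.
3rd = A; 9th = G#.
From A to G# is 11 semitones, exactly the major seventh.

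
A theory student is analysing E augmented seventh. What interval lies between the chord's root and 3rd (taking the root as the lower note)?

major third

Eaug7 (E augmented seventh): E, G♯, B♯, D.
That puts E below G♯.
Counting 3 letters and 4 half steps from E gives a major third.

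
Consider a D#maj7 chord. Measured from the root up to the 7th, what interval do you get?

major seventh

The chord tones of D#M7 are D#–F##–A#–C##.
So we need the interval from D# up to C##.
D# up to C## spans 7 letter names and 11 semitones — a major seventh.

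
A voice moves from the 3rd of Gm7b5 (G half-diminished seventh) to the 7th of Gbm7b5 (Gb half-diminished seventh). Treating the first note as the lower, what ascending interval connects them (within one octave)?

The 3rd of Gm7b5 (G half-diminished seventh) is Bb; the 7th of Gbm7b5 (Gb half-diminished seventh) is Fb.
5 letter names make it a fifth; at 6 semitones (a half step narrower than perfect) the quality is diminished.

diminished fifth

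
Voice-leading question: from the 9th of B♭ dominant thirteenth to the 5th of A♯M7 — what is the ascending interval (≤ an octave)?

B♭ dominant thirteenth has C as its 9th, and A♯M7 has E♯ as its 5th.
C up to E♯ is 5 semitones, a half step wider than a major third, so the interval is augmented.

augmented third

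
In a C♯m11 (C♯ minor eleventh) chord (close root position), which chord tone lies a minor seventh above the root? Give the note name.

Spelling the chord: C♯-E-G♯-B-D♯-F♯.
The root is C♯. A minor seventh above C♯ is B.
B is the chord's 7th.

B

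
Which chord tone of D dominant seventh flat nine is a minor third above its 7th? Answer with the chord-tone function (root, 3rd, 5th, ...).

9th

D dominant seventh flat nine: D–F♯–A–C–E♭.
The 7th is C. A minor third above C is E♭.
E♭ is the chord's 9th.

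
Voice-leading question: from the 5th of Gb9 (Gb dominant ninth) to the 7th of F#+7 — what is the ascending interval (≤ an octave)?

Gb9 (Gb dominant ninth) has Db as its 5th, and F#+7 has E as its 7th.
2 letter names make it a second; at 3 semitones (a half step wider than major) the quality is augmented.

A2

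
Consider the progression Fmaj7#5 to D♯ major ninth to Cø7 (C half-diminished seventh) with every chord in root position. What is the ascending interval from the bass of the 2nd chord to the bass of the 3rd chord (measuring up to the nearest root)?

d7

The roots are D♯ and C.
7 letter names make it a seventh; at 9 semitones (a whole step narrower than major) the quality is diminished.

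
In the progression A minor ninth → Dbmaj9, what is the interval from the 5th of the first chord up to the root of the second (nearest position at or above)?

diminished 7th

A minor ninth has E as its 5th, and Dbmaj9 has Db as its root.
7 letter names make it a seventh; at 9 semitones (a whole step narrower than major) the quality is diminished.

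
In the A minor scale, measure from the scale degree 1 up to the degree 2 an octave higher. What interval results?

M9

Spelling the A minor scale: A B C D E F G.
Scale degree 1 = A; scale degree 2 (up an octave) = B.
From A to B is 14 semitones, exactly the major ninth.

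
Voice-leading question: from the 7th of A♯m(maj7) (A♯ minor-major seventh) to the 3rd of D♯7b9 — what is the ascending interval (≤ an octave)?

The 7th of A♯m(maj7) (A♯ minor-major seventh) is G𝄪; the 3rd of D♯7b9 is F𝄪.
G𝄪 up to F𝄪 is 10 semitones, a half step narrower than a major seventh, so the interval is minor.

minor seventh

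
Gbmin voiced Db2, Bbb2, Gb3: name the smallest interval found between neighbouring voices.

Adjacent intervals: Db2→Bbb2 = minor sixth; Bbb2→Gb3 = major sixth.
The smallest is Db2 to Bbb2, a minor sixth (8 semitones).

minor 6th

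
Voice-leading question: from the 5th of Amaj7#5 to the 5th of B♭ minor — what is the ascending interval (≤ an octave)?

The 5th of Amaj7#5 is E♯; the 5th of B♭ minor is F.
From E♯ to F: 0 semitones over a second = diminished.

diminished second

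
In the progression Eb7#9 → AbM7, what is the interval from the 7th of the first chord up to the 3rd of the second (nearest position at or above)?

The 7th of Eb7#9 is Db; the 3rd of AbM7 is C.
Counting 7 letters and 11 half steps from Db gives a major seventh.

major seventh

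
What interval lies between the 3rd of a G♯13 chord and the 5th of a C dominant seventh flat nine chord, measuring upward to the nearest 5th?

d6

The 3rd of G♯13 is B♯; the 5th of C dominant seventh flat nine is G.
6 letter names make it a sixth; at 7 semitones (a whole step narrower than major) the quality is diminished.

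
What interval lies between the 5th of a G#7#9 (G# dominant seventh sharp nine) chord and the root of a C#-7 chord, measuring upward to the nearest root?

minor seventh

G#7#9 (G# dominant seventh sharp nine) has D# as its 5th, and C#-7 has C# as its root.
7 letter names make it a seventh; at 10 semitones (a half step narrower than major) the quality is minor.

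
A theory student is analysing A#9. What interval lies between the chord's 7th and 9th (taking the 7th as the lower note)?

A#9: A#-C##-E#-G#-B#.
That puts G# below B#.
G# up to B# spans 3 letter names and 4 semitones — a major third.

major third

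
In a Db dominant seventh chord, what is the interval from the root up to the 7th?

m7

Spelling the chord: Db-F-Ab-Cb.
That puts Db below Cb.
From Db to Cb: 10 semitones over a seventh = minor.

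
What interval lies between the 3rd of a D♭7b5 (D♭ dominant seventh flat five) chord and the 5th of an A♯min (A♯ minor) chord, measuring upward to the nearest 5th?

The 3rd of D♭7b5 (D♭ dominant seventh flat five) is F; the 5th of A♯min (A♯ minor) is E♯.
7 letter names make it a seventh; at 12 semitones (a half step wider than major) the quality is augmented.

A7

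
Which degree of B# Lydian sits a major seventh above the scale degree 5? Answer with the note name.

E##

The scale is B# C## D## E## F## G## A##.
The scale degree 5 is F##; a major seventh above that is E## — scale degree 4.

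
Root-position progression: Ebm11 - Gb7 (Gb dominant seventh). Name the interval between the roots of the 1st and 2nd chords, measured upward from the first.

The roots are Eb and Gb.
Eb up to Gb is 3 semitones, a half step narrower than a major third, so the interval is minor.

minor third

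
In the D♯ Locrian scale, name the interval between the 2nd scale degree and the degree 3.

The scale runs D♯ E F♯ G♯ A B C♯.
So we need the interval from E up to F♯.
Counting 2 letters and 2 half steps from E gives a major second.

major second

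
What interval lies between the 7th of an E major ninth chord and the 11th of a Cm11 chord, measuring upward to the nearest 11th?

E major ninth has D# as its 7th, and Cm11 has F as its 11th.
From D# to F: 2 semitones over a third = diminished.

diminished third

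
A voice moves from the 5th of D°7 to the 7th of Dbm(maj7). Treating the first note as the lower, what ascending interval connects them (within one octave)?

D°7 has Ab as its 5th, and Dbm(maj7) has C as its 7th.
Ab up to C spans 3 letter names and 4 semitones — a major third.

M3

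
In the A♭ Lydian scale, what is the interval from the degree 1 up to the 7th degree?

The scale runs A♭ B♭ C D E♭ F G.
The degree 1 is A♭ and the 7th scale degree is G.
Counting 7 letters and 11 half steps from A♭ gives a major seventh.

major 7th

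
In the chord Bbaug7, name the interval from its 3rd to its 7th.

Bbaug7 (Bb augmented seventh) is spelled Bb, D, F#, Ab.
So we need the interval from D up to Ab.
5 letter names make it a fifth; at 6 semitones (a half step narrower than perfect) the quality is diminished.

diminished fifth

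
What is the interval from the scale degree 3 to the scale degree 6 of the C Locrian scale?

C locrian: C Db Eb F Gb Ab Bb.
That puts Eb below Ab.
From Eb to Ab is 5 semitones, exactly the perfect fourth.

P4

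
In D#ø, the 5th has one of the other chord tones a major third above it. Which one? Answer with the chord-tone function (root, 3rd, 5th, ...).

D#m7b5: D#–F#–A–C#.
The 5th is A. A major third above A is C#.
C# is the chord's 7th.

7th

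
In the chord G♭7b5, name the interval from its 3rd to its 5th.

The chord tones of G♭7b5 are G♭–B♭–D𝄫–F♭.
So we need the interval from B♭ up to D𝄫.
3 letter names make it a third; at 2 semitones (a whole step narrower than major) the quality is diminished.

diminished third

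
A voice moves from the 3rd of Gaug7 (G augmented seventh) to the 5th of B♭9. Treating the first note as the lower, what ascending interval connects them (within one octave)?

diminished fifth

Gaug7 (G augmented seventh) has B as its 3rd, and B♭9 has F as its 5th.
B up to F is 6 semitones, a half step narrower than a perfect fifth, so the interval is diminished.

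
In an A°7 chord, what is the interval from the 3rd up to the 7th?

diminished fifth

Spelling the chord: A, C, E♭, G♭.
The 3rd is C and the 7th is G♭.
C up to G♭ is 6 semitones, a half step narrower than a perfect fifth, so the interval is diminished.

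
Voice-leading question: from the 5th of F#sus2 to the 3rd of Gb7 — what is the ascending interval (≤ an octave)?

diminished seventh

F#sus2 has C# as its 5th, and Gb7 has Bb as its 3rd.
From C# to Bb: 9 semitones over a seventh = diminished.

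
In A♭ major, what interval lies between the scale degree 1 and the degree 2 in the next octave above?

The scale runs A♭ B♭ C D♭ E♭ F G.
The scale degree 1 is A♭ and the scale degree 2 (up an octave) is B♭.
Counting 9 letters and 14 half steps from A♭ gives a major ninth.

M9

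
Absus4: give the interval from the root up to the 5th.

perfect fifth

The chord tones of Ab sus4 are Ab Db Eb.
So we need the interval from Ab up to Eb.
From Ab to Eb is 7 semitones, exactly the perfect fifth.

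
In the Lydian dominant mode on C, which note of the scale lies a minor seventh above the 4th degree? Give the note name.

E

The scale is C D E F# G A Bb.
The 4th degree is F#; a minor seventh above that is E — scale degree 3.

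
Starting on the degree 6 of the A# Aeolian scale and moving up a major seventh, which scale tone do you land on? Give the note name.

The scale is A# B# C# D# E# F# G#.
The degree 6 is F#; a major seventh above that is E# — scale degree 5.

E#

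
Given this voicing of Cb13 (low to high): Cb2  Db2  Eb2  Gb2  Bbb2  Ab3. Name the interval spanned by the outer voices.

major 13th

The outer voices are Cb2 and Ab3.
Counting 13 letters and 21 half steps from Cb gives a major thirteenth.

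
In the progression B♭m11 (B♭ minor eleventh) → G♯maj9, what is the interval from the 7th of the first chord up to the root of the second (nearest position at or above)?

A7

B♭m11 (B♭ minor eleventh) has A♭ as its 7th, and G♯maj9 has G♯ as its root.
A♭ up to G♯ is 12 semitones, a half step wider than a major seventh, so the interval is augmented.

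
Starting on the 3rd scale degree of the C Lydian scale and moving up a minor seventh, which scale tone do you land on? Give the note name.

D

The scale is C D E F# G A B.
The 3rd scale degree is E; a minor seventh above that is D — scale degree 2.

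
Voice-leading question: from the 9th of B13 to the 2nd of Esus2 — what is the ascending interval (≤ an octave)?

perfect fourth

B13 has C♯ as its 9th, and Esus2 has F♯ as its 2nd.
C♯ up to F♯ spans 4 letter names and 5 semitones — a perfect fourth.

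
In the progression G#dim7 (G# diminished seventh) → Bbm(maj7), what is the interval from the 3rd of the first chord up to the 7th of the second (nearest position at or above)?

minor seventh

The 3rd of G#dim7 (G# diminished seventh) is B; the 7th of Bbm(maj7) is A.
B up to A is 10 semitones, a half step narrower than a major seventh, so the interval is minor.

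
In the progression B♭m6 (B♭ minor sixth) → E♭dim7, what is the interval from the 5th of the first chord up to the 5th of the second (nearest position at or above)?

B♭m6 (B♭ minor sixth) has F as its 5th, and E♭dim7 has B𝄫 as its 5th.
F up to B𝄫 is 4 semitones, a half step narrower than a perfect fourth, so the interval is diminished.

diminished fourth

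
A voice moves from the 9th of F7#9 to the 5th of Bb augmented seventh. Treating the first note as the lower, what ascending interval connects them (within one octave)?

minor 7th

F7#9 has G# as its 9th, and Bb augmented seventh has F# as its 5th.
From G# to F#: 10 semitones over a seventh = minor.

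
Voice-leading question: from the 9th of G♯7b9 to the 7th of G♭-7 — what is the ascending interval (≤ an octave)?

diminished sixth

G♯7b9 has A as its 9th, and G♭-7 has F♭ as its 7th.
A up to F♭ is 7 semitones, a whole step narrower than a major sixth, so the interval is diminished.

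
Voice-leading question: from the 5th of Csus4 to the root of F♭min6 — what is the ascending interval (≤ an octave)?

diminished seventh

Csus4 has G as its 5th, and F♭min6 has F♭ as its root.
7 letter names make it a seventh; at 9 semitones (a whole step narrower than major) the quality is diminished.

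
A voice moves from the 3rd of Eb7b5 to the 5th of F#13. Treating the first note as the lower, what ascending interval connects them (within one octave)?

Eb7b5 has G as its 3rd, and F#13 has C# as its 5th.
From G to C#: 6 semitones over a fourth = augmented.

A4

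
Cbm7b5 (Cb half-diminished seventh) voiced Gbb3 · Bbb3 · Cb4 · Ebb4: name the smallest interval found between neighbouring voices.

M2

Adjacent intervals: Gbb3→Bbb3 = major third; Bbb3→Cb4 = major second; Cb4→Ebb4 = minor third.
The smallest is Bbb3 to Cb4, a major second (2 semitones).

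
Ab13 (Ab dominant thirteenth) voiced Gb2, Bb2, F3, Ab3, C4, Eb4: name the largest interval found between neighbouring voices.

Adjacent intervals: Gb2→Bb2 = major third; Bb2→F3 = perfect fifth; F3→Ab3 = minor third; Ab3→C4 = major third; C4→Eb4 = minor third.
The largest is Bb2 to F3, a perfect fifth (7 semitones).

perfect fifth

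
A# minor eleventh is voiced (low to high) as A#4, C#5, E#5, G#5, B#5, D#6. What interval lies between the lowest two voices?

minor third

Those voices are A#4 and C#5.
A# up to C# is 3 semitones, a half step narrower than a major third, so the interval is minor.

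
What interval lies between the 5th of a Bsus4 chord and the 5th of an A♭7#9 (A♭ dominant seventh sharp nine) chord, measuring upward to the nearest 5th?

Bsus4 has F♯ as its 5th, and A♭7#9 (A♭ dominant seventh sharp nine) has E♭ as its 5th.
From F♯ to E♭: 9 semitones over a seventh = diminished.

diminished seventh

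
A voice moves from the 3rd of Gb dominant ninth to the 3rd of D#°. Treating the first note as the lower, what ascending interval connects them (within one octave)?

augmented 5th

Gb dominant ninth has Bb as its 3rd, and D#° has F# as its 3rd.
5 letter names make it a fifth; at 8 semitones (a half step wider than perfect) the quality is augmented.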